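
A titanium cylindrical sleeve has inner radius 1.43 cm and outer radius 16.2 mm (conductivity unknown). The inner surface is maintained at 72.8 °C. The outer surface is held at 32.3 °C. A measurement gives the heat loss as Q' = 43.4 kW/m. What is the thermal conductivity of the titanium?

ΣR = ΔT/Q' = |72.8 − 32.3|/43400 = 9.332×10^-4 m·K/W
ln(r₂/r₁)/(2πk) = 9.332×10^-4 ⇒ k = 0.1248/(2π·9.332×10^-4) = 21.3 W/m·K

k = 21.3 W/m·K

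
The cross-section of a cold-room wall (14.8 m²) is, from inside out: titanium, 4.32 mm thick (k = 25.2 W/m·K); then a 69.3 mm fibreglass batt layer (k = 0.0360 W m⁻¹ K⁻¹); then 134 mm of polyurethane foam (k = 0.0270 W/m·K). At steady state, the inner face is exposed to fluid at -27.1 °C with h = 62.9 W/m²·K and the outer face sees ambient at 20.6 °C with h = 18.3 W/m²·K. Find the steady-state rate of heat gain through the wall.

Q = 101 W

Resistance network (inner→outer):
  R_conv,in = 1/(hA) = 1/(62.9·14.8) = 0.001074 K/W
  R_titanium = L/(kA) = 0.00432/(25.2·14.8) = 1.158×10^-5 K/W
  R_fibreglass batt = L/(kA) = 0.0693/(0.0360·14.8) = 0.1301 K/W
  R_polyurethane foam = L/(kA) = 0.134/(0.0270·14.8) = 0.3353 K/W
  R_conv,out = 1/(hA) = 1/(18.3·14.8) = 0.003692 K/W
ΣR = 0.001074 + 1.158×10^-5 + 0.1301 + 0.3353 + 0.003692 = 0.4702 K/W
Q = ΔT/ΣR = (-27.1 °C − 20.6 °C)/0.4702 = -101 W
(Negative Q ⇒ heat flows inward; heat gain = 101 W.)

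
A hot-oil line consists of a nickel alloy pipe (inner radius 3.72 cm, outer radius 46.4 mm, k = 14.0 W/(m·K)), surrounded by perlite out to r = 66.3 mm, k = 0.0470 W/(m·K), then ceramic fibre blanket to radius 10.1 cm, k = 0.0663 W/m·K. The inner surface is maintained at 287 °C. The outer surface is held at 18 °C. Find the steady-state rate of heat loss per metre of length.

Series thermal resistances, inner to outer:
  R'_nickel alloy = ln(0.0464/0.0372)/(2πk) = 0.2210/(2π·14.0) = 0.002512 m·K/W
  R'_perlite = ln(0.0663/0.0464)/(2πk) = 0.3569/(2π·0.0470) = 1.209 m·K/W
  R'_ceramic fibre blanket = ln(0.101/0.0663)/(2πk) = 0.4209/(2π·0.0663) = 1.010 m·K/W
ΣR = 0.002512 + 1.209 + 1.010 = 2.222 m·K/W
Q' = ΔT/ΣR = (287 °C − 18 °C)/2.222 = 121 W/m

Q' = 121 W/m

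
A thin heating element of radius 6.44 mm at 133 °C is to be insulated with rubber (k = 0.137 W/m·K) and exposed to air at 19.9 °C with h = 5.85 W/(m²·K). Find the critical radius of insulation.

r_cr = 2.34 cm

For a cylinder, r_cr = k_ins/h = 0.137/5.85 = 0.0234 m = 2.34 cm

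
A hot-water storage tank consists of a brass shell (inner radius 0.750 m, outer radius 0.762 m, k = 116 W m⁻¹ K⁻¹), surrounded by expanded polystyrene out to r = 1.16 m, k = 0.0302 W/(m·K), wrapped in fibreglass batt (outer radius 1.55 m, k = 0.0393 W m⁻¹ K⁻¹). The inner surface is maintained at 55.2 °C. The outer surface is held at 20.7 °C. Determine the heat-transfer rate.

Q = 21.2 W

Series thermal resistances, inner to outer:
  R_brass = (1/0.750 − 1/0.762)/(4πk) = 0.02100/(4π·116) = 1.440×10^-5 K/W
  R_expanded polystyrene = (1/0.762 − 1/1.16)/(4πk) = 0.4503/(4π·0.0302) = 1.186 K/W
  R_fibreglass batt = (1/1.16 − 1/1.55)/(4πk) = 0.2169/(4π·0.0393) = 0.4392 K/W
ΣR = 1.440×10^-5 + 1.186 + 0.4392 = 1.625 K/W
Q = ΔT/ΣR = (55.2 °C − 20.7 °C)/1.625 = 21.2 W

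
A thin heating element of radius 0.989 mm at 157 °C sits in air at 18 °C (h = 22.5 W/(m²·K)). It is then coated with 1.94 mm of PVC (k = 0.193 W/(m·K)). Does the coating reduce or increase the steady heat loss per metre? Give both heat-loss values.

Critical radius for a cylinder: r_cr = k/h = 0.00858 m = 0.858 cm.
Outer radius after coating: r₂ = 9.89×10^-4 + 0.00194 = 0.002929 m.
Since r₁ < r_cr and r₂ ≤ r_cr, the coating moves toward the maximum at r_cr — heat loss rises.
Bare: R = 1/(2πr₁h) = 7.152 m·K/W; Q = 139/7.152 = 19.4 W/m.
Coated: R = R_cond + R_conv = 3.310 m·K/W; Q = 139/3.310 = 42.0 W/m.

increases: 19.4 → 42.0 W/m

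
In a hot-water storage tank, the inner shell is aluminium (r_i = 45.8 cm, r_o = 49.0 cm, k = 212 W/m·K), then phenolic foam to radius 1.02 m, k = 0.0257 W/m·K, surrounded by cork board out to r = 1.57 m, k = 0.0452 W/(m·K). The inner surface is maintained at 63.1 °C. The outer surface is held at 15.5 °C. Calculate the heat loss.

Resistance network (inner→outer):
  R_aluminium = (1/0.458 − 1/0.490)/(4πk) = 0.1426/(4π·212) = 5.352×10^-5 K/W
  R_phenolic foam = (1/0.490 − 1/1.02)/(4πk) = 1.060/(4π·0.0257) = 3.283 K/W
  R_cork board = (1/1.02 − 1/1.57)/(4πk) = 0.3434/(4π·0.0452) = 0.6047 K/W
ΣR = 5.352×10^-5 + 3.283 + 0.6047 = 3.888 K/W
Q = ΔT/ΣR = (63.1 °C − 15.5 °C)/3.888 = 12.2 W

Q = 12.2 W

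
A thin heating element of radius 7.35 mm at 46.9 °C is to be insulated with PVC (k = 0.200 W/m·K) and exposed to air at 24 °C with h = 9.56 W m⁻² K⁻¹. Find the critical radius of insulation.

r_cr = 2.09 cm

For a cylinder, r_cr = k_ins/h = 0.200/9.56 = 0.0209 m = 2.09 cm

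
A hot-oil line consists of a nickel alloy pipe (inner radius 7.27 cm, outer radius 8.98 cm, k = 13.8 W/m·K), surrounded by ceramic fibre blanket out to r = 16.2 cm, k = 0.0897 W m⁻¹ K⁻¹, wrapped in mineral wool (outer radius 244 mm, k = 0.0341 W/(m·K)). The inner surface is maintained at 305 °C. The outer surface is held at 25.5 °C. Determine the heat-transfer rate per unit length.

Treat each layer as a resistance in series:
  R'_nickel alloy = ln(0.0898/0.0727)/(2πk) = 0.2112/(2π·13.8) = 0.002436 m·K/W
  R'_ceramic fibre blanket = ln(0.162/0.0898)/(2πk) = 0.5900/(2π·0.0897) = 1.047 m·K/W
  R'_mineral wool = ln(0.244/0.162)/(2πk) = 0.4096/(2π·0.0341) = 1.912 m·K/W
ΣR = 0.002436 + 1.047 + 1.912 = 2.961 m·K/W
Q' = ΔT/ΣR = (305 °C − 25.5 °C)/2.961 = 94.4 W/m

Q' = 94.4 W/m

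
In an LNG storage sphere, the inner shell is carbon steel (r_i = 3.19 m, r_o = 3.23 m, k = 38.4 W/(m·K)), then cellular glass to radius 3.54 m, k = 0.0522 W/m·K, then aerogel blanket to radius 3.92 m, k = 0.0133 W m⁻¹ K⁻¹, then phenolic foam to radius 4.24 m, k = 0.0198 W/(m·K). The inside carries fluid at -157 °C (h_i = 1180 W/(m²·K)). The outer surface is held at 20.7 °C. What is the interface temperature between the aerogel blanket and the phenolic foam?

Series thermal resistances, inner to outer:
  R_conv,in = 1/(4πr²h) = 1/(4π·3.19²·1180) = 6.627×10^-6 K/W
  R_carbon steel = (1/3.19 − 1/3.23)/(4πk) = 0.003882/(4π·38.4) = 8.045×10^-6 K/W
  R_cellular glass = (1/3.23 − 1/3.54)/(4πk) = 0.02711/(4π·0.0522) = 0.04133 K/W
  R_aerogel blanket = (1/3.54 − 1/3.92)/(4πk) = 0.02738/(4π·0.0133) = 0.1638 K/W
  R_phenolic foam = (1/3.92 − 1/4.24)/(4πk) = 0.01925/(4π·0.0198) = 0.07738 K/W
ΣR = 6.627×10^-6 + 8.045×10^-6 + 0.04133 + 0.1638 + 0.07738 = 0.2825 K/W
Q = ΔT/ΣR = (-157 °C − 20.7 °C)/0.2825 = -629.0 W
From the inner boundary to the aerogel blanket/phenolic foam interface, ΣR_partial = 0.2051 K/W.
T_interface = T_in − Q·ΣR_partial = -157 °C − (-629.0)(0.2051) = -28.0 °C

T = -28.0 °C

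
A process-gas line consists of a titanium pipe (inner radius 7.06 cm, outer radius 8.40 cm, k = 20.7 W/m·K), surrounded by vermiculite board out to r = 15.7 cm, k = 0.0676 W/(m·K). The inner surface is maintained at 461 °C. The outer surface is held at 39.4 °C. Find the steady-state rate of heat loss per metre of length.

Q' = 286 W/m

Resistance network (inner→outer):
  R'_titanium = ln(0.0840/0.0706)/(2πk) = 0.1738/(2π·20.7) = 0.001336 m·K/W
  R'_vermiculite board = ln(0.157/0.0840)/(2πk) = 0.6254/(2π·0.0676) = 1.472 m·K/W
ΣR = 0.001336 + 1.472 = 1.473 m·K/W
Q' = ΔT/ΣR = (461 °C − 39.4 °C)/1.473 = 286 W/m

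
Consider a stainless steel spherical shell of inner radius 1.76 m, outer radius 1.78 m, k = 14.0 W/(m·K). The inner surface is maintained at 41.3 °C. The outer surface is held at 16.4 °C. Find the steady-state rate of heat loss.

Q = 686 kW

Q = 4πk·ΔT/(1/r₁ − 1/r₂) = 4π × 14.0 × 24.9 / (1/1.76 − 1/1.78) = 6.86×10^5 W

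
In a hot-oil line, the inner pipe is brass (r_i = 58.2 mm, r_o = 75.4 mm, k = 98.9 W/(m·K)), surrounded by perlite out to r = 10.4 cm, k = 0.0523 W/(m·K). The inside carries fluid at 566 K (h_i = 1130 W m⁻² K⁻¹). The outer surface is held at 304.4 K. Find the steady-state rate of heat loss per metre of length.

Treat each layer as a resistance in series:
  R'_conv,in = 1/(2πr h) = 1/(2π·0.0582·1130) = 0.002420 m·K/W
  R'_brass = ln(0.0754/0.0582)/(2πk) = 0.2589/(2π·98.9) = 4.167×10^-4 m·K/W
  R'_perlite = ln(0.104/0.0754)/(2πk) = 0.3216/(2π·0.0523) = 0.9786 m·K/W
ΣR = 0.002420 + 4.167×10^-4 + 0.9786 = 0.9814 m·K/W
Q' = ΔT/ΣR = (566 K − 304.4 K)/0.9814 = 267 W/m

Q' = 267 W/m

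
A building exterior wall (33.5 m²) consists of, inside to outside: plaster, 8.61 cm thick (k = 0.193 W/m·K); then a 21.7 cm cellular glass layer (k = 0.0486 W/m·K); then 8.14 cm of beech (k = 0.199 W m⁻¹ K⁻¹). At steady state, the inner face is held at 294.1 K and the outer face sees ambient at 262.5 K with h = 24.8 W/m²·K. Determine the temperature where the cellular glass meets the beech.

T = 265.15 K

Treat each layer as a resistance in series:
  R_plaster = L/(kA) = 0.0861/(0.193·33.5) = 0.01332 K/W
  R_cellular glass = L/(kA) = 0.217/(0.0486·33.5) = 0.1333 K/W
  R_beech = L/(kA) = 0.0814/(0.199·33.5) = 0.01221 K/W
  R_conv,out = 1/(hA) = 1/(24.8·33.5) = 0.001204 K/W
ΣR = 0.01332 + 0.1333 + 0.01221 + 0.001204 = 0.1600 K/W
Q = ΔT/ΣR = (294.1 K − 262.5 K)/0.1600 = 197.5 W
From the inner boundary to the cellular glass/beech interface, ΣR_partial = 0.1466 K/W.
T_interface = T_in − Q·ΣR_partial = 294.1 K − (197.5)(0.1466) = 265.15 K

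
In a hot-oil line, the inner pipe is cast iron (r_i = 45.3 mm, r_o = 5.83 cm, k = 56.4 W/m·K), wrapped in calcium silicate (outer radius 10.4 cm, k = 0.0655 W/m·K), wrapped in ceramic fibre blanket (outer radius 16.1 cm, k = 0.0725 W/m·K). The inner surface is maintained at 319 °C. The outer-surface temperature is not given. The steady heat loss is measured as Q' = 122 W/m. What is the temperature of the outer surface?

T_out = 30.3 °C

Series resistances:
  R'_cast iron = ln(0.0583/0.0453)/(2πk) = 0.2523/(2π·56.4) = 7.120×10^-4 m·K/W
  R'_calcium silicate = ln(0.104/0.0583)/(2πk) = 0.5788/(2π·0.0655) = 1.406 m·K/W
  R'_ceramic fibre blanket = ln(0.161/0.104)/(2πk) = 0.4370/(2π·0.0725) = 0.9593 m·K/W
ΣR = 2.366 m·K/W
ΔT = Q'·ΣR = 122 × 2.366 = 288.7 K
Heat flows outward, so T_out = T_in − ΔT = 319 − 288.7 = 30.3 °C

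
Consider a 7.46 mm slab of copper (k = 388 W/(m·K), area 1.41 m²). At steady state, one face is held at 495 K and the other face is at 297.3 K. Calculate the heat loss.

Q = kA·ΔT/L = 388 × 1.41 × |495 K − 297.3 K| / 0.00746 = 1.45×10^7 W

Q = 1.45×10^7 W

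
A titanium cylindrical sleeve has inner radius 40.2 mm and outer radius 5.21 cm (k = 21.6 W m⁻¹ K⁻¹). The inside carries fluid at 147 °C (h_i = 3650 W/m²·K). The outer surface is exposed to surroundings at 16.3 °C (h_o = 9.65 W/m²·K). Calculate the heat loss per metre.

Q' = 409 W/m

Resistance network (inner→outer):
  R'_conv,in = 1/(2πr h) = 1/(2π·0.0402·3650) = 0.001085 m·K/W
  R'_titanium = ln(0.0521/0.0402)/(2πk) = 0.2593/(2π·21.6) = 0.001911 m·K/W
  R'_conv,out = 1/(2πr h) = 1/(2π·0.0521·9.65) = 0.3166 m·K/W
ΣR = 0.001085 + 0.001911 + 0.3166 = 0.3196 m·K/W
Q' = ΔT/ΣR = (147 °C − 16.3 °C)/0.3196 = 409 W/m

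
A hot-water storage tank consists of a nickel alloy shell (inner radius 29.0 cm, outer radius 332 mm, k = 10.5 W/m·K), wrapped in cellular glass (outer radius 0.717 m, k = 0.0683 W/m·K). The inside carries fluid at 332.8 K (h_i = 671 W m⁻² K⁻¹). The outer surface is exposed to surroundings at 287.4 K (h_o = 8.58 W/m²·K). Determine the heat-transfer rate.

Q = 23.8 W

Series thermal resistances, inner to outer:
  R_conv,in = 1/(4πr²h) = 1/(4π·0.290²·671) = 0.001410 K/W
  R_nickel alloy = (1/0.290 − 1/0.332)/(4πk) = 0.4362/(4π·10.5) = 0.003306 K/W
  R_cellular glass = (1/0.332 − 1/0.717)/(4πk) = 1.617/(4π·0.0683) = 1.884 K/W
  R_conv,out = 1/(4πr²h) = 1/(4π·0.717²·8.58) = 0.01804 K/W
ΣR = 0.001410 + 0.003306 + 1.884 + 0.01804 = 1.907 K/W
Q = ΔT/ΣR = (332.8 K − 287.4 K)/1.907 = 23.8 W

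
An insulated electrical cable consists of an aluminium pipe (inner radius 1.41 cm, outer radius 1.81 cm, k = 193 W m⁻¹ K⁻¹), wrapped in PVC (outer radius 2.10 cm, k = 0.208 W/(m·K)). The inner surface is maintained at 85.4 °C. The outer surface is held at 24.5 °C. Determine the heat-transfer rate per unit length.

Q' = 535 W/m

Treat each layer as a resistance in series:
  R'_aluminium = ln(0.0181/0.0141)/(2πk) = 0.2497/(2π·193) = 2.059×10^-4 m·K/W
  R'_PVC = ln(0.0210/0.0181)/(2πk) = 0.1486/(2π·0.208) = 0.1137 m·K/W
ΣR = 2.059×10^-4 + 0.1137 = 0.1139 m·K/W
Q' = ΔT/ΣR = (85.4 °C − 24.5 °C)/0.1139 = 535 W/m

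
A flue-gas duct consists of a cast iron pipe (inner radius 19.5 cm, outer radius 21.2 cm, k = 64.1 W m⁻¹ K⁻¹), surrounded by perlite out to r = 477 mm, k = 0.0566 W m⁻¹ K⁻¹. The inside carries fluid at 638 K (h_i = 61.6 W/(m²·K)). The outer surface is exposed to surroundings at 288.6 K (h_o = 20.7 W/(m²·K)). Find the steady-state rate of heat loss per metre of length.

Treat each layer as a resistance in series:
  R'_conv,in = 1/(2πr h) = 1/(2π·0.195·61.6) = 0.01325 m·K/W
  R'_cast iron = ln(0.212/0.195)/(2πk) = 0.08359/(2π·64.1) = 2.075×10^-4 m·K/W
  R'_perlite = ln(0.477/0.212)/(2πk) = 0.8109/(2π·0.0566) = 2.280 m·K/W
  R'_conv,out = 1/(2πr h) = 1/(2π·0.477·20.7) = 0.01612 m·K/W
ΣR = 0.01325 + 2.075×10^-4 + 2.280 + 0.01612 = 2.310 m·K/W
Q' = ΔT/ΣR = (638 K − 288.6 K)/2.310 = 151 W/m

Q' = 151 W/m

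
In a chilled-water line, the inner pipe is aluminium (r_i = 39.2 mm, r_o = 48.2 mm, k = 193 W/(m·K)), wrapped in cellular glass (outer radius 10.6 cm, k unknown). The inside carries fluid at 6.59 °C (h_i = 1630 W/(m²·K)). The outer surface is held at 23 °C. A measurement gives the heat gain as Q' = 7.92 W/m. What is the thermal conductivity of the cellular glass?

k = 0.0606 W/m·K

ΣR = ΔT/Q' = |6.59 − 23|/7.92 = 2.072 m·K/W
Known resistances:
  R'_conv,in = 1/(2πr h) = 1/(2π·0.0392·1630) = 0.002491 m·K/W
  R'_aluminium = ln(0.0482/0.0392)/(2πk) = 0.2067/(2π·193) = 1.704×10^-4 m·K/W
R_cellular glass = ΣR − ΣR_known = 2.072 − 0.002661 = 2.069 m·K/W
ln(r₂/r₁)/(2πk) = 2.069 ⇒ k = 0.7881/(2π·2.069) = 0.0606 W/m·K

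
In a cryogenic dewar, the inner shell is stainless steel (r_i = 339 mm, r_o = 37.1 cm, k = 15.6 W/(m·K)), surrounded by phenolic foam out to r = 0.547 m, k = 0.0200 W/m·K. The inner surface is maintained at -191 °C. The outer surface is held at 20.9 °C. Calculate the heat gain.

Series thermal resistances, inner to outer:
  R_stainless steel = (1/0.339 − 1/0.371)/(4πk) = 0.2544/(4π·15.6) = 0.001298 K/W
  R_phenolic foam = (1/0.371 − 1/0.547)/(4πk) = 0.8673/(4π·0.0200) = 3.451 K/W
ΣR = 0.001298 + 3.451 = 3.452 K/W
Q = ΔT/ΣR = (-191 °C − 20.9 °C)/3.452 = -61.4 W
(Negative Q ⇒ heat flows inward; heat gain = 61.4 W.)

Q = 61.4 W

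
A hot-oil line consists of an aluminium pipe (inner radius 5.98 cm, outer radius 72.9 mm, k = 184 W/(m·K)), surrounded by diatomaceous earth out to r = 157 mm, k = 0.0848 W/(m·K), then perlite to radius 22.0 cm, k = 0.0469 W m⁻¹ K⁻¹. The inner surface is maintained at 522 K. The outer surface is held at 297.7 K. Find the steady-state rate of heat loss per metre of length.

Q' = 86.8 W/m

Series thermal resistances, inner to outer:
  R'_aluminium = ln(0.0729/0.0598)/(2πk) = 0.1981/(2π·184) = 1.713×10^-4 m·K/W
  R'_diatomaceous earth = ln(0.157/0.0729)/(2πk) = 0.7672/(2π·0.0848) = 1.440 m·K/W
  R'_perlite = ln(0.220/0.157)/(2πk) = 0.3374/(2π·0.0469) = 1.145 m·K/W
ΣR = 1.713×10^-4 + 1.440 + 1.145 = 2.585 m·K/W
Q' = ΔT/ΣR = (522 K − 297.7 K)/2.585 = 86.8 W/m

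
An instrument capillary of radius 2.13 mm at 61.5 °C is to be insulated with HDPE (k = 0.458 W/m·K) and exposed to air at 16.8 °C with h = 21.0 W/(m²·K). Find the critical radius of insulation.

r_cr = 2.18 cm

For a cylinder, r_cr = k_ins/h = 0.458/21.0 = 0.0218 m = 2.18 cm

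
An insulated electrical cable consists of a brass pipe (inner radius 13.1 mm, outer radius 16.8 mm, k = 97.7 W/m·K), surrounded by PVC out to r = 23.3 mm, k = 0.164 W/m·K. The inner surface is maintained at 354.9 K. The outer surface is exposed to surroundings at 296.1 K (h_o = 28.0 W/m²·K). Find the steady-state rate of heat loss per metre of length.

Q' = 105 W/m

Treat each layer as a resistance in series:
  R'_brass = ln(0.0168/0.0131)/(2πk) = 0.2488/(2π·97.7) = 4.052×10^-4 m·K/W
  R'_PVC = ln(0.0233/0.0168)/(2πk) = 0.3271/(2π·0.164) = 0.3174 m·K/W
  R'_conv,out = 1/(2πr h) = 1/(2π·0.0233·28.0) = 0.2440 m·K/W
ΣR = 4.052×10^-4 + 0.3174 + 0.2440 = 0.5618 m·K/W
Q' = ΔT/ΣR = (354.9 K − 296.1 K)/0.5618 = 105 W/m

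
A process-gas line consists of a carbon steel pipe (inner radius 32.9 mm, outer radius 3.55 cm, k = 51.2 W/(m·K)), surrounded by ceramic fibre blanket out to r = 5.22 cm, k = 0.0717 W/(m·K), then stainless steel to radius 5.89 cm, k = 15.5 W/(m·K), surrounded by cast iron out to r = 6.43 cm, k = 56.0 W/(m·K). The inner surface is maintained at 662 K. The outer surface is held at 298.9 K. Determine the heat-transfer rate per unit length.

Series thermal resistances, inner to outer:
  R'_carbon steel = ln(0.0355/0.0329)/(2πk) = 0.07606/(2π·51.2) = 2.364×10^-4 m·K/W
  R'_ceramic fibre blanket = ln(0.0522/0.0355)/(2πk) = 0.3855/(2π·0.0717) = 0.8558 m·K/W
  R'_stainless steel = ln(0.0589/0.0522)/(2πk) = 0.1208/(2π·15.5) = 0.001240 m·K/W
  R'_cast iron = ln(0.0643/0.0589)/(2πk) = 0.08772/(2π·56.0) = 2.493×10^-4 m·K/W
ΣR = 2.364×10^-4 + 0.8558 + 0.001240 + 2.493×10^-4 = 0.8575 m·K/W
Q' = ΔT/ΣR = (662 K − 298.9 K)/0.8575 = 423 W/m

Q' = 423 W/m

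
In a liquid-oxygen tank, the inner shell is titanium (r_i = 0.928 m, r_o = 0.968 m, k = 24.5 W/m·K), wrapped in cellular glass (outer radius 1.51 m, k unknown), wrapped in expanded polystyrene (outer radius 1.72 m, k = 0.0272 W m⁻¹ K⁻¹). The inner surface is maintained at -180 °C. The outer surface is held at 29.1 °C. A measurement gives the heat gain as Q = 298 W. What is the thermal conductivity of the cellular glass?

ΣR = ΔT/Q = |-180 − 29.1|/298 = 0.7017 K/W
Known resistances:
  R_titanium = (1/0.928 − 1/0.968)/(4πk) = 0.04453/(4π·24.5) = 1.446×10^-4 K/W
  R_expanded polystyrene = (1/1.51 − 1/1.72)/(4πk) = 0.08086/(4π·0.0272) = 0.2366 K/W
R_cellular glass = ΣR − ΣR_known = 0.7017 − 0.2367 = 0.4650 K/W
(1/r₁−1/r₂)/(4πk) = 0.4650 ⇒ k = 0.3708/(4π·0.4650) = 0.0635 W/m·K

k = 0.0635 W/m·K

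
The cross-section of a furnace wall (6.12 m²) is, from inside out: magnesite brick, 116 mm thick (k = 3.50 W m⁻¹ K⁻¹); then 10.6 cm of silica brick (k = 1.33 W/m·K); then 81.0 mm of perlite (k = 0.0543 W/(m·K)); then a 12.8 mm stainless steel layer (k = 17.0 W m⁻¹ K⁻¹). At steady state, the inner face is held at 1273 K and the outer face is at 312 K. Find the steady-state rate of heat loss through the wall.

Treat each layer as a resistance in series:
  R_magnesite brick = L/(kA) = 0.116/(3.50·6.12) = 0.005415 K/W
  R_silica brick = L/(kA) = 0.106/(1.33·6.12) = 0.01302 K/W
  R_perlite = L/(kA) = 0.0810/(0.0543·6.12) = 0.2437 K/W
  R_stainless steel = L/(kA) = 0.0128/(17.0·6.12) = 1.230×10^-4 K/W
ΣR = 0.005415 + 0.01302 + 0.2437 + 1.230×10^-4 = 0.2623 K/W
Q = ΔT/ΣR = (1273 K − 312 K)/0.2623 = 3660 W

Q = 3.66 kW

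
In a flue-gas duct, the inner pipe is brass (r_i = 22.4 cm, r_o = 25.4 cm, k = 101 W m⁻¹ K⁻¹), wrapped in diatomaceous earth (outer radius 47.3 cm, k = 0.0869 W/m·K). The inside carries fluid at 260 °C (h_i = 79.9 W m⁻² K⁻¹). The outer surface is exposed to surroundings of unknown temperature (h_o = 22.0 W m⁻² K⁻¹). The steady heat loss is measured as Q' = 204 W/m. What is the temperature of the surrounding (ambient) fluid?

T_out = 22.7 °C

Series resistances:
  R'_conv,in = 1/(2πr h) = 1/(2π·0.224·79.9) = 0.008893 m·K/W
  R'_brass = ln(0.254/0.224)/(2πk) = 0.1257/(2π·101) = 1.981×10^-4 m·K/W
  R'_diatomaceous earth = ln(0.473/0.254)/(2πk) = 0.6218/(2π·0.0869) = 1.139 m·K/W
  R'_conv,out = 1/(2πr h) = 1/(2π·0.473·22.0) = 0.01529 m·K/W
ΣR = 1.163 m·K/W
ΔT = Q'·ΣR = 204 × 1.163 = 237.3 K
Heat flows outward, so T_out = T_in − ΔT = 260 − 237.3 = 22.7 °C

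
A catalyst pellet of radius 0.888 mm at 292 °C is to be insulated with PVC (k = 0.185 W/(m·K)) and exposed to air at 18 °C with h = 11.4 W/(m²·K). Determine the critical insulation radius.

r_cr = 3.25 cm

For a sphere, r_cr = 2k_ins/h = 2·0.185/11.4 = 0.0325 m = 3.25 cm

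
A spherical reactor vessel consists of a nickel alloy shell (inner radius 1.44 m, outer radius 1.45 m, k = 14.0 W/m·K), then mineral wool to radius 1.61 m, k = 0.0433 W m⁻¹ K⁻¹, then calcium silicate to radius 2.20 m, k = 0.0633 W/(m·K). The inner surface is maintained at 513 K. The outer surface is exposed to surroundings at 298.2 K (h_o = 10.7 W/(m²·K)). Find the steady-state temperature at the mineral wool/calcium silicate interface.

T = 433 K

Treat each layer as a resistance in series:
  R_nickel alloy = (1/1.44 − 1/1.45)/(4πk) = 0.004789/(4π·14.0) = 2.722×10^-5 K/W
  R_mineral wool = (1/1.45 − 1/1.61)/(4πk) = 0.06854/(4π·0.0433) = 0.1260 K/W
  R_calcium silicate = (1/1.61 − 1/2.20)/(4πk) = 0.1666/(4π·0.0633) = 0.2094 K/W
  R_conv,out = 1/(4πr²h) = 1/(4π·2.20²·10.7) = 0.001537 K/W
ΣR = 2.722×10^-5 + 0.1260 + 0.2094 + 0.001537 = 0.3370 K/W
Q = ΔT/ΣR = (513 K − 298.2 K)/0.3370 = 637.4 W
From the inner boundary to the mineral wool/calcium silicate interface, ΣR_partial = 0.1260 K/W.
T_interface = T_in − Q·ΣR_partial = 513 K − (637.4)(0.1260) = 433 K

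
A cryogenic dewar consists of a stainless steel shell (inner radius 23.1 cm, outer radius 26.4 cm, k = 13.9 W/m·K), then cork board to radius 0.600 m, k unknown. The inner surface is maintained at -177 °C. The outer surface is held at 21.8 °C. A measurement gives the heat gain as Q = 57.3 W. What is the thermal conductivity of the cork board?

k = 0.0487 W/m·K

ΣR = ΔT/Q = |-177 − 21.8|/57.3 = 3.469 K/W
Known resistances:
  R_stainless steel = (1/0.231 − 1/0.264)/(4πk) = 0.5411/(4π·13.9) = 0.003098 K/W
R_cork board = ΣR − ΣR_known = 3.469 − 0.003098 = 3.466 K/W
(1/r₁−1/r₂)/(4πk) = 3.466 ⇒ k = 2.121/(4π·3.466) = 0.0487 W/m·K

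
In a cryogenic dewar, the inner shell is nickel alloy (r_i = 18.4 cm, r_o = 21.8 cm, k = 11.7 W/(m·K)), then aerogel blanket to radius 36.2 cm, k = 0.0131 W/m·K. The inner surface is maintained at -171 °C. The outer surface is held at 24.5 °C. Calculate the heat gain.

Series thermal resistances, inner to outer:
  R_nickel alloy = (1/0.184 − 1/0.218)/(4πk) = 0.8476/(4π·11.7) = 0.005765 K/W
  R_aerogel blanket = (1/0.218 − 1/0.362)/(4πk) = 1.825/(4π·0.0131) = 11.08 K/W
ΣR = 0.005765 + 11.08 = 11.09 K/W
Q = ΔT/ΣR = (-171 °C − 24.5 °C)/11.09 = -17.6 W
(Negative Q ⇒ heat flows inward; heat gain = 17.6 W.)

Q = 17.6 W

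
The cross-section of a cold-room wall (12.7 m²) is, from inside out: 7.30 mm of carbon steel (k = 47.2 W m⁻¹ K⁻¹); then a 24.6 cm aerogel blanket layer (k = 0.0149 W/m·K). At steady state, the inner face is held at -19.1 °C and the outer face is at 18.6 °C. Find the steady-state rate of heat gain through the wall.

Treat each layer as a resistance in series:
  R_carbon steel = L/(kA) = 0.00730/(47.2·12.7) = 1.218×10^-5 K/W
  R_aerogel blanket = L/(kA) = 0.246/(0.0149·12.7) = 1.300 K/W
ΣR = 1.218×10^-5 + 1.300 = 1.300 K/W
Q = ΔT/ΣR = (-19.1 °C − 18.6 °C)/1.300 = -29.0 W
(Negative Q ⇒ heat flows inward; heat gain = 29.0 W.)

Q = 29.0 W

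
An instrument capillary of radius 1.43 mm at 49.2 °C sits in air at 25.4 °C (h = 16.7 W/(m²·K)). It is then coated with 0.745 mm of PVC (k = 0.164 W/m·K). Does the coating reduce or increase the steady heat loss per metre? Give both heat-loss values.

Critical radius for a cylinder: r_cr = k/h = 0.00982 m = 0.982 cm.
Outer radius after coating: r₂ = 0.00143 + 7.45×10^-4 = 0.002175 m.
Since r₁ < r_cr and r₂ ≤ r_cr, the coating moves toward the maximum at r_cr — heat loss rises.
Bare: R = 1/(2πr₁h) = 6.665 m·K/W; Q = 23.8/6.665 = 3.57 W/m.
Coated: R = R_cond + R_conv = 4.789 m·K/W; Q = 23.8/4.789 = 4.97 W/m.

increases: 3.57 → 4.97 W/m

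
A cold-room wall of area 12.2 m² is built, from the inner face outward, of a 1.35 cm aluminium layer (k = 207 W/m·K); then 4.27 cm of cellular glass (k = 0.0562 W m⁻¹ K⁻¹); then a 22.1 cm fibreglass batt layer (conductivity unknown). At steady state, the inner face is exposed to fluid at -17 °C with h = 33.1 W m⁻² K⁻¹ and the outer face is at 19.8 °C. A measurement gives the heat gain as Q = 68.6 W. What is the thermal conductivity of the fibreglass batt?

ΣR = ΔT/Q = |-17 − 19.8|/68.6 = 0.5364 K/W
Known resistances:
  R_conv,in = 1/(hA) = 1/(33.1·12.2) = 0.002476 K/W
  R_aluminium = L/(kA) = 0.0135/(207·12.2) = 5.346×10^-6 K/W
  R_cellular glass = L/(kA) = 0.0427/(0.0562·12.2) = 0.06228 K/W
R_fibreglass batt = ΣR − ΣR_known = 0.5364 − 0.06476 = 0.4716 K/W
L/(kA) = 0.4716 ⇒ k = 0.221/(0.4716·12.2) = 0.0384 W/m·K

k = 0.0384 W/m·K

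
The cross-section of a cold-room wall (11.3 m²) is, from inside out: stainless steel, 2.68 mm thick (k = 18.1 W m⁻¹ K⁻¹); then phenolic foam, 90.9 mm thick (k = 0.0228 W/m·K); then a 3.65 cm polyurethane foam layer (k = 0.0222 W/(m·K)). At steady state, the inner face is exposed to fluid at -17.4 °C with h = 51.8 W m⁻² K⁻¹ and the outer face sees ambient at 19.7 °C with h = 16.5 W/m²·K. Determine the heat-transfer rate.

Series thermal resistances, inner to outer:
  R_conv,in = 1/(hA) = 1/(51.8·11.3) = 0.001708 K/W
  R_stainless steel = L/(kA) = 0.00268/(18.1·11.3) = 1.310×10^-5 K/W
  R_phenolic foam = L/(kA) = 0.0909/(0.0228·11.3) = 0.3528 K/W
  R_polyurethane foam = L/(kA) = 0.0365/(0.0222·11.3) = 0.1455 K/W
  R_conv,out = 1/(hA) = 1/(16.5·11.3) = 0.005363 K/W
ΣR = 0.001708 + 1.310×10^-5 + 0.3528 + 0.1455 + 0.005363 = 0.5054 K/W
Q = ΔT/ΣR = (-17.4 °C − 19.7 °C)/0.5054 = -73.4 W
(Negative Q ⇒ heat flows inward; heat gain = 73.4 W.)

Q = 73.4 W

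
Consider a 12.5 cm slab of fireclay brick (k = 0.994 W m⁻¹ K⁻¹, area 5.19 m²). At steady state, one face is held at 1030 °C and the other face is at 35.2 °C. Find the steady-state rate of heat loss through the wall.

Q = kA·ΔT/L = 0.994 × 5.19 × |1030 °C − 35.2 °C| / 0.125 = 41100 W

Q = 41.1 kW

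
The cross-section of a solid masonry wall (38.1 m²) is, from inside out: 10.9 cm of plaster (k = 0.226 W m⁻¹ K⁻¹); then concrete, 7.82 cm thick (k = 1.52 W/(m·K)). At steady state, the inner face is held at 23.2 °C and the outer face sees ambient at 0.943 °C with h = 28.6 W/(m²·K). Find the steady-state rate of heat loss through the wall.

Series thermal resistances, inner to outer:
  R_plaster = L/(kA) = 0.109/(0.226·38.1) = 0.01266 K/W
  R_concrete = L/(kA) = 0.0782/(1.52·38.1) = 0.001350 K/W
  R_conv,out = 1/(hA) = 1/(28.6·38.1) = 9.177×10^-4 K/W
ΣR = 0.01266 + 0.001350 + 9.177×10^-4 = 0.01493 K/W
Q = ΔT/ΣR = (23.2 °C − 0.943 °C)/0.01493 = 1490 W

Q = 1490 W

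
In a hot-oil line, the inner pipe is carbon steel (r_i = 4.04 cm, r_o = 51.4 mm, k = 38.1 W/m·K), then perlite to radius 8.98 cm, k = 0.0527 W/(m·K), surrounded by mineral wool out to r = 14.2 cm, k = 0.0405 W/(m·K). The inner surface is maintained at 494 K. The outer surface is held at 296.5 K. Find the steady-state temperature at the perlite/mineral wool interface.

Treat each layer as a resistance in series:
  R'_carbon steel = ln(0.0514/0.0404)/(2πk) = 0.2408/(2π·38.1) = 0.001006 m·K/W
  R'_perlite = ln(0.0898/0.0514)/(2πk) = 0.5579/(2π·0.0527) = 1.685 m·K/W
  R'_mineral wool = ln(0.142/0.0898)/(2πk) = 0.4582/(2π·0.0405) = 1.801 m·K/W
ΣR = 0.001006 + 1.685 + 1.801 = 3.487 m·K/W
Q' = ΔT/ΣR = (494 K − 296.5 K)/3.487 = 56.64 W/m
From the inner boundary to the perlite/mineral wool interface, ΣR_partial = 1.686 m·K/W.
T_interface = T_in − Q'·ΣR_partial = 494 K − (56.64)(1.686) = 399 K

T = 399 K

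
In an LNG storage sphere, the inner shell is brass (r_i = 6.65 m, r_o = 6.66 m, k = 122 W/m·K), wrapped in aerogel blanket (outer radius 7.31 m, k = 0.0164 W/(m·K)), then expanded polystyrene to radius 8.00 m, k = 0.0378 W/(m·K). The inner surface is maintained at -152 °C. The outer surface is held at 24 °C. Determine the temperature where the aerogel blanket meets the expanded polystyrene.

Treat each layer as a resistance in series:
  R_brass = (1/6.65 − 1/6.66)/(4πk) = 2.258×10^-4/(4π·122) = 1.473×10^-7 K/W
  R_aerogel blanket = (1/6.66 − 1/7.31)/(4πk) = 0.01335/(4π·0.0164) = 0.06478 K/W
  R_expanded polystyrene = (1/7.31 − 1/8.00)/(4πk) = 0.01180/(4π·0.0378) = 0.02484 K/W
ΣR = 1.473×10^-7 + 0.06478 + 0.02484 = 0.08962 K/W
Q = ΔT/ΣR = (-152 °C − 24 °C)/0.08962 = -1964 W
From the inner boundary to the aerogel blanket/expanded polystyrene interface, ΣR_partial = 0.06478 K/W.
T_interface = T_in − Q·ΣR_partial = -152 °C − (-1964)(0.06478) = -24.8 °C

T = -24.8 °C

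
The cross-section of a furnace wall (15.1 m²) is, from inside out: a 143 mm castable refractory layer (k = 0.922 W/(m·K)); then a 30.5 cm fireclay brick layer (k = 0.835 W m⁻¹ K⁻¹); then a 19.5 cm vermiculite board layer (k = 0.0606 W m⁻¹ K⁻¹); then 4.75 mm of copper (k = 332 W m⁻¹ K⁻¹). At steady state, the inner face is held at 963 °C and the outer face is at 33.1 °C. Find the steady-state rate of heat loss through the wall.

Series thermal resistances, inner to outer:
  R_castable refractory = L/(kA) = 0.143/(0.922·15.1) = 0.01027 K/W
  R_fireclay brick = L/(kA) = 0.305/(0.835·15.1) = 0.02419 K/W
  R_vermiculite board = L/(kA) = 0.195/(0.0606·15.1) = 0.2131 K/W
  R_copper = L/(kA) = 0.00475/(332·15.1) = 9.475×10^-7 K/W
ΣR = 0.01027 + 0.02419 + 0.2131 + 9.475×10^-7 = 0.2476 K/W
Q = ΔT/ΣR = (963 °C − 33.1 °C)/0.2476 = 3760 W

Q = 3.76 kW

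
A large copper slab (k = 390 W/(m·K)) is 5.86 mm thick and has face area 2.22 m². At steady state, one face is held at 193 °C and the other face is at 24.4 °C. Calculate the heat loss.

Q = kA·ΔT/L = 390 × 2.22 × |193 °C − 24.4 °C| / 0.00586 = 2.49×10^7 W

Q = 2.49×10^7 W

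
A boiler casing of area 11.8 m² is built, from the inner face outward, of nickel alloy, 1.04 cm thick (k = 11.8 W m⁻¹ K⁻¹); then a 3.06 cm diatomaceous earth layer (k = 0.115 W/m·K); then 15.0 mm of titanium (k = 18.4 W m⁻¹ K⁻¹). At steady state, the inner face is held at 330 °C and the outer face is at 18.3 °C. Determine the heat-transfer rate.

Series thermal resistances, inner to outer:
  R_nickel alloy = L/(kA) = 0.0104/(11.8·11.8) = 7.469×10^-5 K/W
  R_diatomaceous earth = L/(kA) = 0.0306/(0.115·11.8) = 0.02255 K/W
  R_titanium = L/(kA) = 0.0150/(18.4·11.8) = 6.909×10^-5 K/W
ΣR = 7.469×10^-5 + 0.02255 + 6.909×10^-5 = 0.02269 K/W
Q = ΔT/ΣR = (330 °C − 18.3 °C)/0.02269 = 13700 W

Q = 13700 W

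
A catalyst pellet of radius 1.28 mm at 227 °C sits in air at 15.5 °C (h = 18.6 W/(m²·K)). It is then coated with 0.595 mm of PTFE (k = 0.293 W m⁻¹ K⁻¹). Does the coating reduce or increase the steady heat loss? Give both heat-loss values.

increases: 0.0810 → 0.165 W

Critical radius for a sphere: r_cr = 2k/h = 0.0315 m = 3.15 cm.
Outer radius after coating: r₂ = 0.00128 + 5.95×10^-4 = 0.001875 m.
Since r₁ < r_cr and r₂ ≤ r_cr, the coating moves toward the maximum at r_cr — heat loss rises.
Bare: R = 1/(4πr₁²h) = 2611 K/W; Q = 211.5/2611 = 0.0810 W.
Coated: R = R_cond + R_conv = 1284 K/W; Q = 211.5/1284 = 0.165 W.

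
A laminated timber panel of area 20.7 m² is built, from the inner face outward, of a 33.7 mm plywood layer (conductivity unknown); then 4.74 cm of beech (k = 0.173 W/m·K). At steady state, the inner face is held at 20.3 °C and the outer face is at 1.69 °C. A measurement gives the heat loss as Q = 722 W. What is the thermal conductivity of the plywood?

ΣR = ΔT/Q = |20.3 − 1.69|/722 = 0.02578 K/W
Known resistances:
  R_beech = L/(kA) = 0.0474/(0.173·20.7) = 0.01324 K/W
R_plywood = ΣR − ΣR_known = 0.02578 − 0.01324 = 0.01254 K/W
L/(kA) = 0.01254 ⇒ k = 0.0337/(0.01254·20.7) = 0.130 W/m·K

k = 0.130 W/m·K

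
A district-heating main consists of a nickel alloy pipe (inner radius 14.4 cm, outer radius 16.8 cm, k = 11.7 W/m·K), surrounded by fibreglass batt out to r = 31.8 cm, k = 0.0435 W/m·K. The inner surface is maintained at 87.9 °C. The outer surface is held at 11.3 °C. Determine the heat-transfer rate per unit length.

Q' = 32.8 W/m

Series thermal resistances, inner to outer:
  R'_nickel alloy = ln(0.168/0.144)/(2πk) = 0.1542/(2π·11.7) = 0.002097 m·K/W
  R'_fibreglass batt = ln(0.318/0.168)/(2πk) = 0.6381/(2π·0.0435) = 2.335 m·K/W
ΣR = 0.002097 + 2.335 = 2.337 m·K/W
Q' = ΔT/ΣR = (87.9 °C − 11.3 °C)/2.337 = 32.8 W/m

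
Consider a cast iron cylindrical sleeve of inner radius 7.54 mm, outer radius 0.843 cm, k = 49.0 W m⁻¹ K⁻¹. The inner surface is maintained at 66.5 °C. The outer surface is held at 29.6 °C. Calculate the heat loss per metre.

Q' = 2πk·ΔT/ln(r₂/r₁) = 2π × 49.0 × 36.9 / ln(0.00843/0.00754) = 1.02×10^5 W/m

Q' = 102 kW/m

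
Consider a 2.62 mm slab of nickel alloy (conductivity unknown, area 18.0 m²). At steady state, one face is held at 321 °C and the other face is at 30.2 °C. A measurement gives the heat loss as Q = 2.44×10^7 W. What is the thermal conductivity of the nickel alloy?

k = 12.2 W/m·K

ΣR = ΔT/Q = |321 − 30.2|/2.44×10^7 = 1.192×10^-5 K/W
L/(kA) = 1.192×10^-5 ⇒ k = 0.00262/(1.192×10^-5·18.0) = 12.2 W/m·K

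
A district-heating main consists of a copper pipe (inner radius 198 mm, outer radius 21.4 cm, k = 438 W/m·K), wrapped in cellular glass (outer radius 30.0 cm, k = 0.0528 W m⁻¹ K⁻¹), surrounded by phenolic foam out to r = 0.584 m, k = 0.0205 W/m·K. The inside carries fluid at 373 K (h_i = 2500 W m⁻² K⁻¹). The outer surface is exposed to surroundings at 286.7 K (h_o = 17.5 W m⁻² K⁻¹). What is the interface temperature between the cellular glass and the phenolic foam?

Resistance network (inner→outer):
  R'_conv,in = 1/(2πr h) = 1/(2π·0.198·2500) = 3.215×10^-4 m·K/W
  R'_copper = ln(0.214/0.198)/(2πk) = 0.07771/(2π·438) = 2.824×10^-5 m·K/W
  R'_cellular glass = ln(0.300/0.214)/(2πk) = 0.3378/(2π·0.0528) = 1.018 m·K/W
  R'_phenolic foam = ln(0.584/0.300)/(2πk) = 0.6661/(2π·0.0205) = 5.172 m·K/W
  R'_conv,out = 1/(2πr h) = 1/(2π·0.584·17.5) = 0.01557 m·K/W
ΣR = 3.215×10^-4 + 2.824×10^-5 + 1.018 + 5.172 + 0.01557 = 6.206 m·K/W
Q' = ΔT/ΣR = (373 K − 286.7 K)/6.206 = 13.91 W/m
From the inner boundary to the cellular glass/phenolic foam interface, ΣR_partial = 1.018 m·K/W.
T_interface = T_in − Q'·ΣR_partial = 373 K − (13.91)(1.018) = 358.8 K

T = 358.8 K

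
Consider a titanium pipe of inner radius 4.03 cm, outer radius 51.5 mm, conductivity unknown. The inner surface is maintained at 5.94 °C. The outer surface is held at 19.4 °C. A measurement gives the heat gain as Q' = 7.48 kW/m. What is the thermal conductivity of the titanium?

ΣR = ΔT/Q' = |5.94 − 19.4|/7480 = 0.001799 m·K/W
ln(r₂/r₁)/(2πk) = 0.001799 ⇒ k = 0.2452/(2π·0.001799) = 21.7 W/m·K

k = 21.7 W/m·K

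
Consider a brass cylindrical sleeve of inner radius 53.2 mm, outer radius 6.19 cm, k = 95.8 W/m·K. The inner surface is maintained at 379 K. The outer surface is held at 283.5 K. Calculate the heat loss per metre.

Q' = 2πk·ΔT/ln(r₂/r₁) = 2π × 95.8 × 95.5 / ln(0.0619/0.0532) = 3.80×10^5 W/m

Q' = 380 kW/m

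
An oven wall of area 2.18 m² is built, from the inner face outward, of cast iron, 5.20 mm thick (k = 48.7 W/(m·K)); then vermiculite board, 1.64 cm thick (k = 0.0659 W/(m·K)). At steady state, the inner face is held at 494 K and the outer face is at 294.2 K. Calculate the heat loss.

Q = 1750 W

Series thermal resistances, inner to outer:
  R_cast iron = L/(kA) = 0.00520/(48.7·2.18) = 4.898×10^-5 K/W
  R_vermiculite board = L/(kA) = 0.0164/(0.0659·2.18) = 0.1142 K/W
ΣR = 4.898×10^-5 + 0.1142 = 0.1142 K/W
Q = ΔT/ΣR = (494 K − 294.2 K)/0.1142 = 1750 W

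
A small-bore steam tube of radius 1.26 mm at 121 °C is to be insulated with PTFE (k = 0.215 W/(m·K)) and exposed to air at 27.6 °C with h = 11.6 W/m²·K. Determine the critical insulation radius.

r_cr = 1.85 cm

For a cylinder, r_cr = k_ins/h = 0.215/11.6 = 0.0185 m = 1.85 cm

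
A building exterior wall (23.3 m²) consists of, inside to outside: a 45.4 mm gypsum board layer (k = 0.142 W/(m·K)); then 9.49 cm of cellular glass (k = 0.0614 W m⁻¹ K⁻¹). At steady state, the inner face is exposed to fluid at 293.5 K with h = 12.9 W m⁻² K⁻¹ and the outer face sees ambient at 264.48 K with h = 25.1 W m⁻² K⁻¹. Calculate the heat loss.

Q = 341 W

Series thermal resistances, inner to outer:
  R_conv,in = 1/(hA) = 1/(12.9·23.3) = 0.003327 K/W
  R_gypsum board = L/(kA) = 0.0454/(0.142·23.3) = 0.01372 K/W
  R_cellular glass = L/(kA) = 0.0949/(0.0614·23.3) = 0.06633 K/W
  R_conv,out = 1/(hA) = 1/(25.1·23.3) = 0.001710 K/W
ΣR = 0.003327 + 0.01372 + 0.06633 + 0.001710 = 0.08509 K/W
Q = ΔT/ΣR = (293.5 K − 264.48 K)/0.08509 = 341 W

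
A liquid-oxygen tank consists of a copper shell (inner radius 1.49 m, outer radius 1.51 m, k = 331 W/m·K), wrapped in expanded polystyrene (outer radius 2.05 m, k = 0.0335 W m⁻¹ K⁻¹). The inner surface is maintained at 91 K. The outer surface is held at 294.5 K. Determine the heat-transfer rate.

Series thermal resistances, inner to outer:
  R_copper = (1/1.49 − 1/1.51)/(4πk) = 0.008889/(4π·331) = 2.137×10^-6 K/W
  R_expanded polystyrene = (1/1.51 − 1/2.05)/(4πk) = 0.1744/(4π·0.0335) = 0.4144 K/W
ΣR = 2.137×10^-6 + 0.4144 = 0.4144 K/W
Q = ΔT/ΣR = (91 K − 294.5 K)/0.4144 = -491 W
(Negative Q ⇒ heat flows inward; heat gain = 491 W.)

Q = 491 W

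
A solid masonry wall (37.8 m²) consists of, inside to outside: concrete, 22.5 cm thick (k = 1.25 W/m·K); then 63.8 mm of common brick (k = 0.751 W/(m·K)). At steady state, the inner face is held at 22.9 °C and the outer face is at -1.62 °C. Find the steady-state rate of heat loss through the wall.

Q = 3500 W

Resistance network (inner→outer):
  R_concrete = L/(kA) = 0.225/(1.25·37.8) = 0.004762 K/W
  R_common brick = L/(kA) = 0.0638/(0.751·37.8) = 0.002247 K/W
ΣR = 0.004762 + 0.002247 = 0.007009 K/W
Q = ΔT/ΣR = (22.9 °C − -1.62 °C)/0.007009 = 3500 W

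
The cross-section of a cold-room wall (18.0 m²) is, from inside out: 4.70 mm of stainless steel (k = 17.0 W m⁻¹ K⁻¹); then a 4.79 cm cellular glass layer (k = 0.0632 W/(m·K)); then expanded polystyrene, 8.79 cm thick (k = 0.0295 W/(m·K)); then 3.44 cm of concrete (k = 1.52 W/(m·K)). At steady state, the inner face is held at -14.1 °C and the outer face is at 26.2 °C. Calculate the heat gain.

Resistance network (inner→outer):
  R_stainless steel = L/(kA) = 0.00470/(17.0·18.0) = 1.536×10^-5 K/W
  R_cellular glass = L/(kA) = 0.0479/(0.0632·18.0) = 0.04211 K/W
  R_expanded polystyrene = L/(kA) = 0.0879/(0.0295·18.0) = 0.1655 K/W
  R_concrete = L/(kA) = 0.0344/(1.52·18.0) = 0.001257 K/W
ΣR = 1.536×10^-5 + 0.04211 + 0.1655 + 0.001257 = 0.2089 K/W
Q = ΔT/ΣR = (-14.1 °C − 26.2 °C)/0.2089 = -193 W
(Negative Q ⇒ heat flows inward; heat gain = 193 W.)

Q = 193 W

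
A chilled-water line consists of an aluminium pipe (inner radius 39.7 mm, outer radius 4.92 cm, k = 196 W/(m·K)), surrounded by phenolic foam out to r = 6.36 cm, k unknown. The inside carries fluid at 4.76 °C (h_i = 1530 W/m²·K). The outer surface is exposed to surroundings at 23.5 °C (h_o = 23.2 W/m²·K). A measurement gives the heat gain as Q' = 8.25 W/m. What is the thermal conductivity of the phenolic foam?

ΣR = ΔT/Q' = |4.76 − 23.5|/8.25 = 2.272 m·K/W
Known resistances:
  R'_conv,in = 1/(2πr h) = 1/(2π·0.0397·1530) = 0.002620 m·K/W
  R'_aluminium = ln(0.0492/0.0397)/(2πk) = 0.2145/(2π·196) = 1.742×10^-4 m·K/W
  R'_conv,out = 1/(2πr h) = 1/(2π·0.0636·23.2) = 0.1079 m·K/W
R_phenolic foam = ΣR − ΣR_known = 2.272 − 0.1107 = 2.161 m·K/W
ln(r₂/r₁)/(2πk) = 2.161 ⇒ k = 0.2567/(2π·2.161) = 0.0189 W/m·K

k = 0.0189 W/m·K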